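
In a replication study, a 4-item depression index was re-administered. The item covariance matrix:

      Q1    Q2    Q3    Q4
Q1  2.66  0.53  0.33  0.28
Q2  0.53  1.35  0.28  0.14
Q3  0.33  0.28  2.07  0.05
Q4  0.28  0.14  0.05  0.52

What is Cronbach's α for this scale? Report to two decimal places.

α = 0.44

Σσᵢ² = 2.66 + 1.35 + 2.07 + 0.52 = 6.60
Σ_{i<j} σ_ij = 1.61
σ²_total = 6.60 + 2 × 1.61 = 9.82
α = (k/(k−1))·(1 − Σσᵢ²/σ²_total) = (4/3)·(1 − 6.60/9.82) = 0.44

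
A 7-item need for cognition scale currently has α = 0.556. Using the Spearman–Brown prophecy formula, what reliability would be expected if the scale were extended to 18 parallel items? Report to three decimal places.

Length factor m = 18/7 = 2.5714
α' = m·α / (1 + (m−1)·α)
   = 18/7 × 0.556 / (1 + (18/7 − 1) × 0.556)
   = 1.4297 / 1.8737 = 0.763

predicted reliability = 0.763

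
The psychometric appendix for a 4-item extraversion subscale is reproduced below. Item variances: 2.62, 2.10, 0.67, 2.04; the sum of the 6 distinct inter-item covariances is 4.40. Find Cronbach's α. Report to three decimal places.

sum of item variances = 2.62 + 2.10 + 0.67 + 2.04 = 7.43
Sum of distinct covariances = 4.40
σ²_total = sum of item variances + 2·Σcov = 7.43 + 2 × 4.40 = 16.23
α = (4/3)·(1 − 7.43/16.23) = 0.723

Cronbach's α = 0.723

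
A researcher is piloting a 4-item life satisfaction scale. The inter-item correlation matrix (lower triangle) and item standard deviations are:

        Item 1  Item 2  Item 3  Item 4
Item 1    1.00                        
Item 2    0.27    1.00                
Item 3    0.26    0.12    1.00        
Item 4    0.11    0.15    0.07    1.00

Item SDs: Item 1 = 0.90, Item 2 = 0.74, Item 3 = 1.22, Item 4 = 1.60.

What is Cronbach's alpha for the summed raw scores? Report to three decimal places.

α = 0.372

Σσ²ᵢ = 0.90² + 0.74² + 1.22² + 1.60² = 5.4060
Covariances σ_ij = r_ij · s_i · s_j:
  σ(Item 1,Item 2) = 0.27 × 0.90 × 0.74 = 0.1798
  σ(Item 1,Item 3) = 0.26 × 0.90 × 1.22 = 0.2855
  σ(Item 1,Item 4) = 0.11 × 0.90 × 1.60 = 0.1584
  σ(Item 2,Item 3) = 0.12 × 0.74 × 1.22 = 0.1083
  σ(Item 2,Item 4) = 0.15 × 0.74 × 1.60 = 0.1776
  σ(Item 3,Item 4) = 0.07 × 1.22 × 1.60 = 0.1366
σ²_T = Σσ²ᵢ + 2·Σσ_ij = 5.4060 + 2 × 1.0462 = 7.4984
α = (4/3)·(1 − 5.4060/7.4984) = 0.372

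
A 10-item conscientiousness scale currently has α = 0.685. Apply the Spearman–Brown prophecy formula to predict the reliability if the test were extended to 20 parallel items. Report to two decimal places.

predicted reliability = 0.81

Length factor m = 20/10 = 2.0000
α' = m·α / (1 + (m−1)·α)
   = 20/10 × 0.685 / (1 + (20/10 − 1) × 0.685)
   = 1.3700 / 1.6850 = 0.81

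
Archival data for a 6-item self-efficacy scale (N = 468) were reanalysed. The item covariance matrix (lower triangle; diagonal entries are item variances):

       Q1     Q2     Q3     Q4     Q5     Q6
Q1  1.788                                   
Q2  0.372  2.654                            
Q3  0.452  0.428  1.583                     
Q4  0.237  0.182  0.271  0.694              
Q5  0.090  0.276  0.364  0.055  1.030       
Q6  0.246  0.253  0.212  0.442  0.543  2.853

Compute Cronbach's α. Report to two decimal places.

sum of item variances = 1.788 + 2.654 + 1.583 + 0.694 + 1.030 + 2.853 = 10.602
Σ_{i<j} σ_ij = 4.423
total variance = 10.602 + 2 × 4.423 = 19.448
α = (k/(k−1))·(1 − sum of item variances/total variance) = (6/5)·(1 − 10.602/19.448) = 0.55

α = 0.55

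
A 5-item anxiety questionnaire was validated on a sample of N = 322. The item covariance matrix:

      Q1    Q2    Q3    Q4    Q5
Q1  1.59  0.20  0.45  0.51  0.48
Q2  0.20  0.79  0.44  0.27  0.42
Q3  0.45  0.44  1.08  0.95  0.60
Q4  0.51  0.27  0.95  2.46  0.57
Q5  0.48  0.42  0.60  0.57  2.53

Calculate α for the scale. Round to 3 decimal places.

α = 0.671

sum of item variances = 1.59 + 0.79 + 1.08 + 2.46 + 2.53 = 8.45
Sum of off-diagonal covariances = 4.89
σ²_total = 8.45 + 2 × 4.89 = 18.23
α = (k/(k−1))·(1 − sum of item variances/σ²_total) = (5/4)·(1 − 8.45/18.23) = 0.671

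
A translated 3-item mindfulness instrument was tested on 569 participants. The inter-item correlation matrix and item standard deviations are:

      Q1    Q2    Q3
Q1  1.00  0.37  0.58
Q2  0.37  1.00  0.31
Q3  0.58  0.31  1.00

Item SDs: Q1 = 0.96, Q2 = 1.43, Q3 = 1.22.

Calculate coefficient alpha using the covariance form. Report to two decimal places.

α = 0.66

Σσ²ᵢ = 0.96² + 1.43² + 1.22² = 4.4549
Covariances σ_ij = r_ij · s_i · s_j:
  σ(Q1,Q2) = 0.37 × 0.96 × 1.43 = 0.5079
  σ(Q1,Q3) = 0.58 × 0.96 × 1.22 = 0.6793
  σ(Q2,Q3) = 0.31 × 1.43 × 1.22 = 0.5408
σ²_T = Σσ²ᵢ + 2·Σσ_ij = 4.4549 + 2 × 1.7280 = 7.9109
α = (3/2)·(1 − 4.4549/7.9109) = 0.66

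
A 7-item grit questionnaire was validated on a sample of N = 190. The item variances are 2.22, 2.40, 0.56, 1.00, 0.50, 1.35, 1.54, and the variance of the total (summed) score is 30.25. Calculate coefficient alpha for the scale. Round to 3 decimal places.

sum of item variances = 2.22 + 2.40 + 0.56 + 1.00 + 0.50 + 1.35 + 1.54 = 9.57
α = (k/(k−1))·(1 − sum of item variances/σ²_total) = (7/6)·(1 − 9.57/30.25) = 0.798

α = 0.798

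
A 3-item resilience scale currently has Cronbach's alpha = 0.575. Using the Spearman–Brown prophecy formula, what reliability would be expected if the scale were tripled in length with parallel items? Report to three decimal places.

Length factor m = 3
α' = m·α / (1 + (m−1)·α)
   = 3 × 0.575 / (1 + (3 − 1) × 0.575)
   = 1.7250 / 2.1500 = 0.802

predicted reliability = 0.802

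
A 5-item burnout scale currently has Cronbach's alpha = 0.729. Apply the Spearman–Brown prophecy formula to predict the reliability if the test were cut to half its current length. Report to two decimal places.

predicted reliability = 0.57

Length factor m = 1/2
α' = m·α / (1 − (1−m)·α)
   = 1/2 × 0.729 / (1 − (1 − 1/2) × 0.729)
   = 0.3645 / 0.6355 = 0.57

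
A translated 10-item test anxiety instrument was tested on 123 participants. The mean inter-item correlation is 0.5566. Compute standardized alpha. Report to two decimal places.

Standardized α = k·r̄ / (1 + (k−1)·r̄) = 10 × 0.5566 / (1 + 9 × 0.5566)
  = 5.5660 / 6.0094 = 0.93

standardized alpha = 0.93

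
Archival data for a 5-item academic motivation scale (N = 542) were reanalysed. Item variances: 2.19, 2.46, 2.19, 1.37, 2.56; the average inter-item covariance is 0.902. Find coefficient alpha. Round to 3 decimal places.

Σσ²ᵢ = 2.19 + 2.46 + 2.19 + 1.37 + 2.56 = 10.77
Sum of the 10 distinct covariances = 10 × 0.902 = 9.020
Var(T) = Σσ²ᵢ + 2·Σcov = 10.77 + 2 × 9.020 = 28.810
α = (5/4)·(1 − 10.77/28.810) = 0.783

α = 0.783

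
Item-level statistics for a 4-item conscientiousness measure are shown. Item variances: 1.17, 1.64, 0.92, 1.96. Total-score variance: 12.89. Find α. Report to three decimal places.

α = 0.745

Σσ²ᵢ = 1.17 + 1.64 + 0.92 + 1.96 = 5.69
α = (k/(k−1))·(1 − Σσ²ᵢ/Var(T)) = (4/3)·(1 − 5.69/12.89) = 0.745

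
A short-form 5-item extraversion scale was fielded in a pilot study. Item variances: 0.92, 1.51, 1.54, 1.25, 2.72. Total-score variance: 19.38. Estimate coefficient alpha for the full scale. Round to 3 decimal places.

Σσ²ᵢ = 0.92 + 1.51 + 1.54 + 1.25 + 2.72 = 7.94
α = (k/(k−1))·(1 − Σσ²ᵢ/σ²_total) = (5/4)·(1 − 7.94/19.38) = 0.738

coefficient alpha = 0.738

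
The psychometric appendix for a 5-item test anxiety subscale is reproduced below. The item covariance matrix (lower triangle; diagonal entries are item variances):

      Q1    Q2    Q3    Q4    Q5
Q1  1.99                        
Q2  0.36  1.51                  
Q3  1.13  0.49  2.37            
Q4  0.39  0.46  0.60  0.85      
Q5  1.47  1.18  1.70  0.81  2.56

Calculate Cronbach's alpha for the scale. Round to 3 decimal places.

Σσᵢ² = 1.99 + 1.51 + 2.37 + 0.85 + 2.56 = 9.28
Sum of off-diagonal covariances = 8.59
σ²_total = 9.28 + 2 × 8.59 = 26.46
α = (k/(k−1))·(1 − Σσᵢ²/σ²_total) = (5/4)·(1 − 9.28/26.46) = 0.812

Cronbach's alpha = 0.812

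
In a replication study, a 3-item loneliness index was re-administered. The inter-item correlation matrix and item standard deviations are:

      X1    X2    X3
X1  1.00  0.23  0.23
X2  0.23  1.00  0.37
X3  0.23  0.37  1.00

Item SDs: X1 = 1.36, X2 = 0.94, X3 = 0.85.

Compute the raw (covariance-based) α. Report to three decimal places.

Σσ²ᵢ = 1.36² + 0.94² + 0.85² = 3.4557
Covariances σ_ij = r_ij · s_i · s_j:
  σ(X1,X2) = 0.23 × 1.36 × 0.94 = 0.2940
  σ(X1,X3) = 0.23 × 1.36 × 0.85 = 0.2659
  σ(X2,X3) = 0.37 × 0.94 × 0.85 = 0.2956
σ²_T = Σσ²ᵢ + 2·Σσ_ij = 3.4557 + 2 × 0.8555 = 5.1667
α = (3/2)·(1 − 3.4557/5.1667) = 0.497

α = 0.497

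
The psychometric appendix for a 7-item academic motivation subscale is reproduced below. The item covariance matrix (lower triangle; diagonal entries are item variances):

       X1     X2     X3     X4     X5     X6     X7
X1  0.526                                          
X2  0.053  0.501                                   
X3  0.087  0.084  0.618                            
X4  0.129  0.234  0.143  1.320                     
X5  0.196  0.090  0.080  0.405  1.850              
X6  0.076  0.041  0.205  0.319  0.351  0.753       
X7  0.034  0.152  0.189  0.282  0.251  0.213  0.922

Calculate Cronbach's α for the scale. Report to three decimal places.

Cronbach's α = 0.615

sum of item variances = 0.526 + 0.501 + 0.618 + 1.320 + 1.850 + 0.753 + 0.922 = 6.490
Σ_{i<j} σ_ij = 3.614
Var(T) = 6.490 + 2 × 3.614 = 13.718
α = (k/(k−1))·(1 − sum of item variances/Var(T)) = (7/6)·(1 − 6.490/13.718) = 0.615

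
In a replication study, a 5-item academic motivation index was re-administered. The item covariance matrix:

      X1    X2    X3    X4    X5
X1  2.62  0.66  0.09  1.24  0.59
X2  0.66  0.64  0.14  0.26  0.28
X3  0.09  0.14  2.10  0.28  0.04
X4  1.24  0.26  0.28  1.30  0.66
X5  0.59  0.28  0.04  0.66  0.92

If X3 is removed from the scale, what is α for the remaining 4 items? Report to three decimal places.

Remaining items: X1, X2, X4, X5 (k = 4).
Σσᵢ² = 2.62 + 0.64 + 1.30 + 0.92 = 5.48
Var(T) = 5.48 + 2 × 3.69 = 12.86
α (item deleted) = (4/3)·(1 − 5.48/12.86) = 0.765

α = 0.765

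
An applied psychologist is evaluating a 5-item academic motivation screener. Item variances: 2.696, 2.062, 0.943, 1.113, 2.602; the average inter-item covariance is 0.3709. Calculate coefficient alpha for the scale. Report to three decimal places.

Σσ²ᵢ = 2.696 + 2.062 + 0.943 + 1.113 + 2.602 = 9.416
Sum of the 10 distinct covariances = 10 × 0.3709 = 3.7090
σ²_T = Σσ²ᵢ + 2·Σcov = 9.416 + 2 × 3.7090 = 16.8340
α = (5/4)·(1 − 9.416/16.8340) = 0.551

α = 0.551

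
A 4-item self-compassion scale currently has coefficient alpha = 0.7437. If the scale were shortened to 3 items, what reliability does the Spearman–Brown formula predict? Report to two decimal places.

predicted reliability = 0.69

Length factor m = 3/4 = 0.7500
α' = m·α / (1 − (1−m)·α)
   = 3/4 × 0.7437 / (1 − (1 − 3/4) × 0.7437)
   = 0.5578 / 0.8141 = 0.69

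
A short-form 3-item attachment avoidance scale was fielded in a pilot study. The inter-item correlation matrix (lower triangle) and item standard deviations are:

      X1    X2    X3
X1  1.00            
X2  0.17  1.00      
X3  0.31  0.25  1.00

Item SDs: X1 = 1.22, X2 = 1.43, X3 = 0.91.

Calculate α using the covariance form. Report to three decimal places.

α = 0.461

Σσ²ᵢ = 1.22² + 1.43² + 0.91² = 4.3614
Covariances σ_ij = r_ij · s_i · s_j:
  σ(X1,X2) = 0.17 × 1.22 × 1.43 = 0.2966
  σ(X1,X3) = 0.31 × 1.22 × 0.91 = 0.3442
  σ(X2,X3) = 0.25 × 1.43 × 0.91 = 0.3253
σ²_T = Σσ²ᵢ + 2·Σσ_ij = 4.3614 + 2 × 0.9661 = 6.2936
α = (3/2)·(1 − 4.3614/6.2936) = 0.461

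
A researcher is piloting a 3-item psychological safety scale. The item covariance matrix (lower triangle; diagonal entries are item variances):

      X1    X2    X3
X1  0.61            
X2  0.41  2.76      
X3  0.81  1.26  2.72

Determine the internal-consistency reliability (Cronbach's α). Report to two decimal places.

α = 0.67

sum of item variances = 0.61 + 2.76 + 2.72 = 6.09
Sum of the distinct covariances = 2.48
σ²_T = 6.09 + 2 × 2.48 = 11.05
α = (k/(k−1))·(1 − sum of item variances/σ²_T) = (3/2)·(1 − 6.09/11.05) = 0.67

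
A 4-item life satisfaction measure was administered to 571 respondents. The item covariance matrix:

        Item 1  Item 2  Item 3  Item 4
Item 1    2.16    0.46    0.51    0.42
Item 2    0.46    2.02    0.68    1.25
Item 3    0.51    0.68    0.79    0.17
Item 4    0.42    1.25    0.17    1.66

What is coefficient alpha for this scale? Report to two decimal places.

Σσᵢ² = 2.16 + 2.02 + 0.79 + 1.66 = 6.63
Sum of the distinct covariances = 3.49
σ²_total = 6.63 + 2 × 3.49 = 13.61
α = (k/(k−1))·(1 − Σσᵢ²/σ²_total) = (4/3)·(1 − 6.63/13.61) = 0.68

α = 0.68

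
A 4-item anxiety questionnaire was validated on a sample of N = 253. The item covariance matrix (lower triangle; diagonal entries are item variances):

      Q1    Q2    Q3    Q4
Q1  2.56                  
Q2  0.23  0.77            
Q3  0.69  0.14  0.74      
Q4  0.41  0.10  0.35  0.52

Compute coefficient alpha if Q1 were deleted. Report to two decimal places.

α = 0.55

Remaining items: Q2, Q3, Q4 (k = 3).
Σσᵢ² = 0.77 + 0.74 + 0.52 = 2.03
σ²_total = 2.03 + 2 × 0.59 = 3.21
α (item deleted) = (3/2)·(1 − 2.03/3.21) = 0.55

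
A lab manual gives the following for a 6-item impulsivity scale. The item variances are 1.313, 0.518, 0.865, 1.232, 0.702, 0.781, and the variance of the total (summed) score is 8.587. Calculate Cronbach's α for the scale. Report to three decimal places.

α = 0.444

Σσ²ᵢ = 1.313 + 0.518 + 0.865 + 1.232 + 0.702 + 0.781 = 5.411
α = (k/(k−1))·(1 − Σσ²ᵢ/σ²_total) = (6/5)·(1 − 5.411/8.587) = 0.444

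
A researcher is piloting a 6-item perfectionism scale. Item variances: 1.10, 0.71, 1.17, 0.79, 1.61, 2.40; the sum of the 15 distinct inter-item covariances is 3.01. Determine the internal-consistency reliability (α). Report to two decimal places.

α = 0.52

sum of item variances = 1.10 + 0.71 + 1.17 + 0.79 + 1.61 + 2.40 = 7.78
Sum of distinct covariances = 3.01
σ²_T = sum of item variances + 2·Σcov = 7.78 + 2 × 3.01 = 13.80
α = (6/5)·(1 − 7.78/13.80) = 0.52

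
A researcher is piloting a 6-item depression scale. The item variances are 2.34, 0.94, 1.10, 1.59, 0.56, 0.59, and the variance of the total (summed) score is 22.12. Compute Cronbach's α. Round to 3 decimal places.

Cronbach's α = 0.814

Σσ²ᵢ = 2.34 + 0.94 + 1.10 + 1.59 + 0.56 + 0.59 = 7.12
α = (k/(k−1))·(1 − Σσ²ᵢ/σ²_T) = (6/5)·(1 − 7.12/22.12) = 0.814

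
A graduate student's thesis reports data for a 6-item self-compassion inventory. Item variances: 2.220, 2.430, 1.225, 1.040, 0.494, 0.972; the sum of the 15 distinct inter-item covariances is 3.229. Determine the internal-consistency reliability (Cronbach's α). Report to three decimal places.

α = 0.522

sum of item variances = 2.220 + 2.430 + 1.225 + 1.040 + 0.494 + 0.972 = 8.381
Sum of distinct covariances = 3.229
total variance = sum of item variances + 2·Σcov = 8.381 + 2 × 3.229 = 14.839
α = (6/5)·(1 − 8.381/14.839) = 0.522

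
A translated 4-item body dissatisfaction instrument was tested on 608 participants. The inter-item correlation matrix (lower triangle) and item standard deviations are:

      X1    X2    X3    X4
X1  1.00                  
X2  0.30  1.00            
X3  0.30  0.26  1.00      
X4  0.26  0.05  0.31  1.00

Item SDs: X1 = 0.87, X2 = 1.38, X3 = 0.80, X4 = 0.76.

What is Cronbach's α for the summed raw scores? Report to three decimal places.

α = 0.527

Σσ²ᵢ = 0.87² + 1.38² + 0.80² + 0.76² = 3.8789
Covariances σ_ij = r_ij · s_i · s_j:
  σ(X1,X2) = 0.30 × 0.87 × 1.38 = 0.3602
  σ(X1,X3) = 0.30 × 0.87 × 0.80 = 0.2088
  σ(X1,X4) = 0.26 × 0.87 × 0.76 = 0.1719
  σ(X2,X3) = 0.26 × 1.38 × 0.80 = 0.2870
  σ(X2,X4) = 0.05 × 1.38 × 0.76 = 0.0524
  σ(X3,X4) = 0.31 × 0.80 × 0.76 = 0.1885
σ²_T = Σσ²ᵢ + 2·Σσ_ij = 3.8789 + 2 × 1.2688 = 6.4165
α = (4/3)·(1 − 3.8789/6.4165) = 0.527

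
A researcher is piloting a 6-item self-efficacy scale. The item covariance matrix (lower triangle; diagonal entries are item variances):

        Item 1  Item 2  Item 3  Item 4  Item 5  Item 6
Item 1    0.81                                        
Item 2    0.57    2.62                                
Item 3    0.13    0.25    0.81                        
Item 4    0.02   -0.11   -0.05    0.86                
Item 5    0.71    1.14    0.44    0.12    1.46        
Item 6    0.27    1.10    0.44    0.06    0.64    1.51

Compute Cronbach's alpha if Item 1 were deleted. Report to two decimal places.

Remaining items: Item 2, Item 3, Item 4, Item 5, Item 6 (k = 5).
ΣVar(i) = 2.62 + 0.81 + 0.86 + 1.46 + 1.51 = 7.26
σ²_T = 7.26 + 2 × 4.03 = 15.32
α (item deleted) = (5/4)·(1 − 7.26/15.32) = 0.66

α = 0.66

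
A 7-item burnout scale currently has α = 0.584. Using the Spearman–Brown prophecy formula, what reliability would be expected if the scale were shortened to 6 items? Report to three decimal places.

predicted reliability = 0.546

Length factor m = 6/7 = 0.8571
α' = m·α / (1 − (1−m)·α)
   = 6/7 × 0.584 / (1 − (1 − 6/7) × 0.584)
   = 0.5006 / 0.9166 = 0.546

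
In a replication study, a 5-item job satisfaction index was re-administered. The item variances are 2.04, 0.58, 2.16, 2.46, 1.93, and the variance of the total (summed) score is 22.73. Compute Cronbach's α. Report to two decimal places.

ΣVar(i) = 2.04 + 0.58 + 2.16 + 2.46 + 1.93 = 9.17
α = (k/(k−1))·(1 − ΣVar(i)/Var(T)) = (5/4)·(1 − 9.17/22.73) = 0.75

Cronbach's α = 0.75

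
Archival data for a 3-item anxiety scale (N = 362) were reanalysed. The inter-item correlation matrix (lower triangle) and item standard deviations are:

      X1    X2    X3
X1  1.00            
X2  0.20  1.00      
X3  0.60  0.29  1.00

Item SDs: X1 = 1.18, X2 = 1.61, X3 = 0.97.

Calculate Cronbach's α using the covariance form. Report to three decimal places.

α = 0.572

Σσ²ᵢ = 1.18² + 1.61² + 0.97² = 4.9254
Covariances σ_ij = r_ij · s_i · s_j:
  σ(X1,X2) = 0.20 × 1.18 × 1.61 = 0.3800
  σ(X1,X3) = 0.60 × 1.18 × 0.97 = 0.6868
  σ(X2,X3) = 0.29 × 1.61 × 0.97 = 0.4529
σ²_T = Σσ²ᵢ + 2·Σσ_ij = 4.9254 + 2 × 1.5197 = 7.9648
α = (3/2)·(1 − 4.9254/7.9648) = 0.572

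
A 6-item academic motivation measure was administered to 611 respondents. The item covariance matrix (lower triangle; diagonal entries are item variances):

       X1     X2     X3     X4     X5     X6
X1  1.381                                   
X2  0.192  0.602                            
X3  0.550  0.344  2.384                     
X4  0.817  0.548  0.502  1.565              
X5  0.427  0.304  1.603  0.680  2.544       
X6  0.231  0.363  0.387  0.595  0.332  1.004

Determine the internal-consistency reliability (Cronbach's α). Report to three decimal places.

Σσ²ᵢ = 1.381 + 0.602 + 2.384 + 1.565 + 2.544 + 1.004 = 9.480
Sum of the distinct covariances = 7.875
Var(T) = 9.480 + 2 × 7.875 = 25.230
α = (k/(k−1))·(1 − Σσ²ᵢ/Var(T)) = (6/5)·(1 − 9.480/25.230) = 0.749

α = 0.749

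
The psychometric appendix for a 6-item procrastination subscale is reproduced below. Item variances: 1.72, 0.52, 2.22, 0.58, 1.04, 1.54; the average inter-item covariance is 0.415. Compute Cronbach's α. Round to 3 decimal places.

α = 0.744

Σσᵢ² = 1.72 + 0.52 + 2.22 + 0.58 + 1.04 + 1.54 = 7.62
Sum of the 15 distinct covariances = 15 × 0.415 = 6.225
σ²_T = Σσᵢ² + 2·Σcov = 7.62 + 2 × 6.225 = 20.070
α = (6/5)·(1 − 7.62/20.070) = 0.744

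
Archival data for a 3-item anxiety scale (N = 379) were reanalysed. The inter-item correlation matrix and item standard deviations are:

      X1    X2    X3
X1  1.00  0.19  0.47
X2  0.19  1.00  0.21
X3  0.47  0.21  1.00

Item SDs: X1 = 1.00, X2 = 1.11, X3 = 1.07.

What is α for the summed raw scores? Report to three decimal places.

Σσ²ᵢ = 1.00² + 1.11² + 1.07² = 3.3770
Covariances σ_ij = r_ij · s_i · s_j:
  σ(X1,X2) = 0.19 × 1.00 × 1.11 = 0.2109
  σ(X1,X3) = 0.47 × 1.00 × 1.07 = 0.5029
  σ(X2,X3) = 0.21 × 1.11 × 1.07 = 0.2494
σ²_T = Σσ²ᵢ + 2·Σσ_ij = 3.3770 + 2 × 0.9632 = 5.3034
α = (3/2)·(1 − 3.3770/5.3034) = 0.545

α = 0.545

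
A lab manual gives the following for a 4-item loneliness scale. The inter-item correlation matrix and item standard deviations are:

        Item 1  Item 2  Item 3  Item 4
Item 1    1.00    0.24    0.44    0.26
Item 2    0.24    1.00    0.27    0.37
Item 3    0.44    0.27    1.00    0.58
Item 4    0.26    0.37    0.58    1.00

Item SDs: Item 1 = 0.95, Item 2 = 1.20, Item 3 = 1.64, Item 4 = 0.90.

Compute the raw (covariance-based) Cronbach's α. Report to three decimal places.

α = 0.672

Σσ²ᵢ = 0.95² + 1.20² + 1.64² + 0.90² = 5.8421
Covariances σ_ij = r_ij · s_i · s_j:
  σ(Item 1,Item 2) = 0.24 × 0.95 × 1.20 = 0.2736
  σ(Item 1,Item 3) = 0.44 × 0.95 × 1.64 = 0.6855
  σ(Item 1,Item 4) = 0.26 × 0.95 × 0.90 = 0.2223
  σ(Item 2,Item 3) = 0.27 × 1.20 × 1.64 = 0.5314
  σ(Item 2,Item 4) = 0.37 × 1.20 × 0.90 = 0.3996
  σ(Item 3,Item 4) = 0.58 × 1.64 × 0.90 = 0.8561
σ²_T = Σσ²ᵢ + 2·Σσ_ij = 5.8421 + 2 × 2.9685 = 11.7791
α = (4/3)·(1 − 5.8421/11.7791) = 0.672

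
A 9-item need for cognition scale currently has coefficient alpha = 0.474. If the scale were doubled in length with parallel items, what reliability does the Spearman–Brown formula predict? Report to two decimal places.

Length factor m = 2
α' = m·α / (1 + (m−1)·α)
   = 2 × 0.474 / (1 + (2 − 1) × 0.474)
   = 0.9480 / 1.4740 = 0.64

predicted reliability = 0.64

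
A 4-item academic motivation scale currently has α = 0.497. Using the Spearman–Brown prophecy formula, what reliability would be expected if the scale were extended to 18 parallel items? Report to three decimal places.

Length factor m = 18/4 = 4.5000
α' = m·α / (1 + (m−1)·α)
   = 18/4 × 0.497 / (1 + (18/4 − 1) × 0.497)
   = 2.2365 / 2.7395 = 0.816

predicted reliability = 0.816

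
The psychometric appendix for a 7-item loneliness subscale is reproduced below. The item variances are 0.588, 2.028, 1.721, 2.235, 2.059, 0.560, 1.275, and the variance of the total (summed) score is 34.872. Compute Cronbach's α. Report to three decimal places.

Cronbach's α = 0.817

ΣVar(i) = 0.588 + 2.028 + 1.721 + 2.235 + 2.059 + 0.560 + 1.275 = 10.466
α = (k/(k−1))·(1 − ΣVar(i)/σ²_T) = (7/6)·(1 − 10.466/34.872) = 0.817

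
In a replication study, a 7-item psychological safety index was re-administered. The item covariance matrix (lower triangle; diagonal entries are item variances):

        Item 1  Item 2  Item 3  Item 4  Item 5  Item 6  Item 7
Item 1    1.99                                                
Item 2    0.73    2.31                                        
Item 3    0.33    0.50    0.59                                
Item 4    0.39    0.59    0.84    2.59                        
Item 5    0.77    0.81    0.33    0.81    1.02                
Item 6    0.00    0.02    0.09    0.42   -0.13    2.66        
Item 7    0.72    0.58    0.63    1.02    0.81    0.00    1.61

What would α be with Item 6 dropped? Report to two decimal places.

Remaining items: Item 1, Item 2, Item 3, Item 4, Item 5, Item 7 (k = 6).
Σσ²ᵢ = 1.99 + 2.31 + 0.59 + 2.59 + 1.02 + 1.61 = 10.11
σ²_T = 10.11 + 2 × 9.86 = 29.83
α (item deleted) = (6/5)·(1 − 10.11/29.83) = 0.79

α = 0.79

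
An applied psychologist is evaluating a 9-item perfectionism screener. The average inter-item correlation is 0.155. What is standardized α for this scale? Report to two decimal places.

α = 0.62

Standardized α = k·r̄ / (1 + (k−1)·r̄) = 9 × 0.155 / (1 + 8 × 0.155)
  = 1.3950 / 2.2400 = 0.62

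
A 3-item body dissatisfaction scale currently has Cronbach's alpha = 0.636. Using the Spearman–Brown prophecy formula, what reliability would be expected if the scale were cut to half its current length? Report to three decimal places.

predicted reliability = 0.466

Length factor m = 1/2
α' = m·α / (1 − (1−m)·α)
   = 1/2 × 0.636 / (1 − (1 − 1/2) × 0.636)
   = 0.3180 / 0.6820 = 0.466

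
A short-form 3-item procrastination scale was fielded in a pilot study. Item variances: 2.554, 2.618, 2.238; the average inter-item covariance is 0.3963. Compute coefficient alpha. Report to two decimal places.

sum of item variances = 2.554 + 2.618 + 2.238 = 7.410
Sum of the 3 distinct covariances = 3 × 0.3963 = 1.1889
σ²_T = sum of item variances + 2·Σcov = 7.410 + 2 × 1.1889 = 9.7878
α = (3/2)·(1 − 7.410/9.7878) = 0.36

α = 0.36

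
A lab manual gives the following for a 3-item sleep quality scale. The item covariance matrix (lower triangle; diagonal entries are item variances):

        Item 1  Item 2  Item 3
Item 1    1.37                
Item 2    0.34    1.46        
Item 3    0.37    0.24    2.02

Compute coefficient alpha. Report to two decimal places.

α = 0.42

Σσᵢ² = 1.37 + 1.46 + 2.02 = 4.85
Σ_{i<j} σ_ij = 0.95
Var(T) = 4.85 + 2 × 0.95 = 6.75
α = (k/(k−1))·(1 − Σσᵢ²/Var(T)) = (3/2)·(1 − 4.85/6.75) = 0.42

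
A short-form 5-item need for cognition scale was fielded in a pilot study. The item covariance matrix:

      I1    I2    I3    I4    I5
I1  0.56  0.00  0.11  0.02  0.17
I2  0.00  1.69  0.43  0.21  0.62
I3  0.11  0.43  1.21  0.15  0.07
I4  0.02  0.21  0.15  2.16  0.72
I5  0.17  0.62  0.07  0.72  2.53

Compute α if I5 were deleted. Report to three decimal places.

Remaining items: I1, I2, I3, I4 (k = 4).
sum of item variances = 0.56 + 1.69 + 1.21 + 2.16 = 5.62
total variance = 5.62 + 2 × 0.92 = 7.46
α (item deleted) = (4/3)·(1 − 5.62/7.46) = 0.329

α = 0.329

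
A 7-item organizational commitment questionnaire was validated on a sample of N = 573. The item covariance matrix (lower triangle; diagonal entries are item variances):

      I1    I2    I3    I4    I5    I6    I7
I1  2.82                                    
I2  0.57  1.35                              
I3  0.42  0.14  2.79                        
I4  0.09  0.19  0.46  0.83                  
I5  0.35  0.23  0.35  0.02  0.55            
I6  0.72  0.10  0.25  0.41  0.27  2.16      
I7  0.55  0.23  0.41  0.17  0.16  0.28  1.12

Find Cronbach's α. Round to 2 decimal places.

ΣVar(i) = 2.82 + 1.35 + 2.79 + 0.83 + 0.55 + 2.16 + 1.12 = 11.62
Σ_{i<j} σ_ij = 6.37
σ²_T = 11.62 + 2 × 6.37 = 24.36
α = (k/(k−1))·(1 − ΣVar(i)/σ²_T) = (7/6)·(1 − 11.62/24.36) = 0.61

α = 0.61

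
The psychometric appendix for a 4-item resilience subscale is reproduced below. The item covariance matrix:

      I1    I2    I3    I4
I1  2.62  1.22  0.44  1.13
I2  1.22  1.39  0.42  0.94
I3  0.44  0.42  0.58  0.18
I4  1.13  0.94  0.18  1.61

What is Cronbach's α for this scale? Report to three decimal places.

α = 0.777

ΣVar(i) = 2.62 + 1.39 + 0.58 + 1.61 = 6.20
Sum of the distinct covariances = 4.33
σ²_T = 6.20 + 2 × 4.33 = 14.86
α = (k/(k−1))·(1 − ΣVar(i)/σ²_T) = (4/3)·(1 − 6.20/14.86) = 0.777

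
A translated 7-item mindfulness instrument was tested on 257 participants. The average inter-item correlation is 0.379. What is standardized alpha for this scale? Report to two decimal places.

α = 0.81

Standardized α = k·r̄ / (1 + (k−1)·r̄) = 7 × 0.379 / (1 + 6 × 0.379)
  = 2.6530 / 3.2740 = 0.81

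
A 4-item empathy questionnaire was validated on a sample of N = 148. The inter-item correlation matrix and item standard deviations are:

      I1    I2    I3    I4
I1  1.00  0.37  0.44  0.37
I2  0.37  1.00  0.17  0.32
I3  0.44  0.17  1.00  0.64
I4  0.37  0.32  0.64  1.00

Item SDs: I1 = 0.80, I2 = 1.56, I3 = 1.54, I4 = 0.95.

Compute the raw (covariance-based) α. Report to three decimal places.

α = 0.659

Σσ²ᵢ = 0.80² + 1.56² + 1.54² + 0.95² = 6.3477
Covariances σ_ij = r_ij · s_i · s_j:
  σ(I1,I2) = 0.37 × 0.80 × 1.56 = 0.4618
  σ(I1,I3) = 0.44 × 0.80 × 1.54 = 0.5421
  σ(I1,I4) = 0.37 × 0.80 × 0.95 = 0.2812
  σ(I2,I3) = 0.17 × 1.56 × 1.54 = 0.4084
  σ(I2,I4) = 0.32 × 1.56 × 0.95 = 0.4742
  σ(I3,I4) = 0.64 × 1.54 × 0.95 = 0.9363
σ²_T = Σσ²ᵢ + 2·Σσ_ij = 6.3477 + 2 × 3.1040 = 12.5557
α = (4/3)·(1 − 6.3477/12.5557) = 0.659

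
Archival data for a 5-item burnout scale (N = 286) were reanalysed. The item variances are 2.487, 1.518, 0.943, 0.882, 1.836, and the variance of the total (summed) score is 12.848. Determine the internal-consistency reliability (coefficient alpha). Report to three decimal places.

coefficient alpha = 0.504

Σσᵢ² = 2.487 + 1.518 + 0.943 + 0.882 + 1.836 = 7.666
α = (k/(k−1))·(1 − Σσᵢ²/total variance) = (5/4)·(1 − 7.666/12.848) = 0.504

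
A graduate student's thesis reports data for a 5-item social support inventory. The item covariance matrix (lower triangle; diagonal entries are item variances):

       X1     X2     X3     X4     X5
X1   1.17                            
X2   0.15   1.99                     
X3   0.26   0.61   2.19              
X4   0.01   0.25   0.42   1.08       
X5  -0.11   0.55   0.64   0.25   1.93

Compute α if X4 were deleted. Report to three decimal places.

Remaining items: X1, X2, X3, X5 (k = 4).
ΣVar(i) = 1.17 + 1.99 + 2.19 + 1.93 = 7.28
Var(T) = 7.28 + 2 × 2.10 = 11.48
α (item deleted) = (4/3)·(1 − 7.28/11.48) = 0.488

α = 0.488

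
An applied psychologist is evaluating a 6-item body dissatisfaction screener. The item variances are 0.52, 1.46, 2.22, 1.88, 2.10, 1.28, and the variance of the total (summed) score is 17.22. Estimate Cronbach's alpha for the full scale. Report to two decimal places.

α = 0.54

Σσ²ᵢ = 0.52 + 1.46 + 2.22 + 1.88 + 2.10 + 1.28 = 9.46
α = (k/(k−1))·(1 − Σσ²ᵢ/Var(T)) = (6/5)·(1 − 9.46/17.22) = 0.54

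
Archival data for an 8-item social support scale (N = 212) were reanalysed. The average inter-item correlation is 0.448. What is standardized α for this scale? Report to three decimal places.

Standardized α = k·r̄ / (1 + (k−1)·r̄) = 8 × 0.448 / (1 + 7 × 0.448)
  = 3.5840 / 4.1360 = 0.867

α = 0.867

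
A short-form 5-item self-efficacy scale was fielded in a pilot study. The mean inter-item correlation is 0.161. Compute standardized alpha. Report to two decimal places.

standardized alpha = 0.49

Standardized α = k·r̄ / (1 + (k−1)·r̄) = 5 × 0.161 / (1 + 4 × 0.161)
  = 0.8050 / 1.6440 = 0.49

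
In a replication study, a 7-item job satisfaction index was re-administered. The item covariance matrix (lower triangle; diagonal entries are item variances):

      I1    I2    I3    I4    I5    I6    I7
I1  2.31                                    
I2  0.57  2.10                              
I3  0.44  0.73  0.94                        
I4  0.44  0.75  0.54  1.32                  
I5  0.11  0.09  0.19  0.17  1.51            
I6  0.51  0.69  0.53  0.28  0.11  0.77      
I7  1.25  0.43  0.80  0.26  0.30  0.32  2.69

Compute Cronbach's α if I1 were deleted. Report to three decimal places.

Cronbach's α = 0.684

Remaining items: I2, I3, I4, I5, I6, I7 (k = 6).
ΣVar(i) = 2.10 + 0.94 + 1.32 + 1.51 + 0.77 + 2.69 = 9.33
σ²_total = 9.33 + 2 × 6.19 = 21.71
α (item deleted) = (6/5)·(1 − 9.33/21.71) = 0.684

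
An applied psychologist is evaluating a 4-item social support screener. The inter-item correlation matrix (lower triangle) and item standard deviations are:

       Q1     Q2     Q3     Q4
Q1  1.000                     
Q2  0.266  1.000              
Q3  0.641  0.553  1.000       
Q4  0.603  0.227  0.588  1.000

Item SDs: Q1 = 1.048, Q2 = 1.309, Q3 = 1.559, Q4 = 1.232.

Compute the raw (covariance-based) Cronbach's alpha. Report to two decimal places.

Σσ²ᵢ = 1.048² + 1.309² + 1.559² + 1.232² = 6.7601
Covariances σ_ij = r_ij · s_i · s_j:
  σ(Q1,Q2) = 0.266 × 1.048 × 1.309 = 0.3649
  σ(Q1,Q3) = 0.641 × 1.048 × 1.559 = 1.0473
  σ(Q1,Q4) = 0.603 × 1.048 × 1.232 = 0.7786
  σ(Q2,Q3) = 0.553 × 1.309 × 1.559 = 1.1285
  σ(Q2,Q4) = 0.227 × 1.309 × 1.232 = 0.3661
  σ(Q3,Q4) = 0.588 × 1.559 × 1.232 = 1.1294
σ²_T = Σσ²ᵢ + 2·Σσ_ij = 6.7601 + 2 × 4.8148 = 16.3897
α = (4/3)·(1 − 6.7601/16.3897) = 0.78

Cronbach's alpha = 0.78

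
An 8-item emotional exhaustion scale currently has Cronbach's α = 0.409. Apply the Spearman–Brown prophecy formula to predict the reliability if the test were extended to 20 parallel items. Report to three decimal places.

predicted reliability = 0.634

Length factor m = 20/8 = 2.5000
α' = m·α / (1 + (m−1)·α)
   = 20/8 × 0.409 / (1 + (20/8 − 1) × 0.409)
   = 1.0225 / 1.6135 = 0.634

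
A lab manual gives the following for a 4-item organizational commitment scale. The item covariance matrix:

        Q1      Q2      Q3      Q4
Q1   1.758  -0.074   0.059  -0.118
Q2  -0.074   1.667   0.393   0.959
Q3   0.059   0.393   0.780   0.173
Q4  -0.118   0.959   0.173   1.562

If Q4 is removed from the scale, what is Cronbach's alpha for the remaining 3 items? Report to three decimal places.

Remaining items: Q1, Q2, Q3 (k = 3).
Σσᵢ² = 1.758 + 1.667 + 0.780 = 4.205
σ²_T = 4.205 + 2 × 0.378 = 4.961
α (item deleted) = (3/2)·(1 − 4.205/4.961) = 0.229

α = 0.229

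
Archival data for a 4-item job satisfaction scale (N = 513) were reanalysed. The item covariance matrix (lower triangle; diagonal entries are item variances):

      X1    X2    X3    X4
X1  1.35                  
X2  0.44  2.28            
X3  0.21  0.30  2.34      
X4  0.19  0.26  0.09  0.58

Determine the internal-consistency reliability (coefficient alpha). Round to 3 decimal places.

Σσᵢ² = 1.35 + 2.28 + 2.34 + 0.58 = 6.55
Sum of the distinct covariances = 1.49
total variance = 6.55 + 2 × 1.49 = 9.53
α = (k/(k−1))·(1 − Σσᵢ²/total variance) = (4/3)·(1 − 6.55/9.53) = 0.417

α = 0.417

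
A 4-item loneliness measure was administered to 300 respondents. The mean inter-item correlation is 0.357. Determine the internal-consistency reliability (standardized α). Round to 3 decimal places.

α = 0.690

Standardized α = k·r̄ / (1 + (k−1)·r̄) = 4 × 0.357 / (1 + 3 × 0.357)
  = 1.4280 / 2.0710 = 0.690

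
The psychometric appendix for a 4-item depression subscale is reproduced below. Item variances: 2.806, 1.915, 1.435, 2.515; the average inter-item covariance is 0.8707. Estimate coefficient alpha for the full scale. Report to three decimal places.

Σσ²ᵢ = 2.806 + 1.915 + 1.435 + 2.515 = 8.671
Sum of the 6 distinct covariances = 6 × 0.8707 = 5.2242
total variance = Σσ²ᵢ + 2·Σcov = 8.671 + 2 × 5.2242 = 19.1194
α = (4/3)·(1 − 8.671/19.1194) = 0.729

α = 0.729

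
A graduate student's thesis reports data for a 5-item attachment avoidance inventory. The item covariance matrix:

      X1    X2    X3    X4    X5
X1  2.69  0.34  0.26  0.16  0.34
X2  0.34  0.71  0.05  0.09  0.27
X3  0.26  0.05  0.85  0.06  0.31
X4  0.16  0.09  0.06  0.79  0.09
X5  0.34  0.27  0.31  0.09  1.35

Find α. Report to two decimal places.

Σσᵢ² = 2.69 + 0.71 + 0.85 + 0.79 + 1.35 = 6.39
Sum of the distinct covariances = 1.97
σ²_total = 6.39 + 2 × 1.97 = 10.33
α = (k/(k−1))·(1 − Σσᵢ²/σ²_total) = (5/4)·(1 − 6.39/10.33) = 0.48

α = 0.48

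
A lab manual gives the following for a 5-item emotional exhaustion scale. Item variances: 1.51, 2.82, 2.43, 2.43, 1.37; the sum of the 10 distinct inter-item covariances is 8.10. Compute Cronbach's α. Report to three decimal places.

Cronbach's α = 0.757

sum of item variances = 1.51 + 2.82 + 2.43 + 2.43 + 1.37 = 10.56
Sum of distinct covariances = 8.10
Var(T) = sum of item variances + 2·Σcov = 10.56 + 2 × 8.10 = 26.76
α = (5/4)·(1 − 10.56/26.76) = 0.757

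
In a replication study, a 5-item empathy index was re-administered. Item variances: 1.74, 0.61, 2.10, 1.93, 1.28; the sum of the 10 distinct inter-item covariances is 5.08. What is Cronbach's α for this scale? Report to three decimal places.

ΣVar(i) = 1.74 + 0.61 + 2.10 + 1.93 + 1.28 = 7.66
Sum of distinct covariances = 5.08
σ²_T = ΣVar(i) + 2·Σcov = 7.66 + 2 × 5.08 = 17.82
α = (5/4)·(1 − 7.66/17.82) = 0.713

Cronbach's α = 0.713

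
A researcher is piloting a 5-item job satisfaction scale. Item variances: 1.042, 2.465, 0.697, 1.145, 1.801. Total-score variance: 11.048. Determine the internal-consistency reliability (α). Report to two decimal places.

α = 0.44

Σσ²ᵢ = 1.042 + 2.465 + 0.697 + 1.145 + 1.801 = 7.150
α = (k/(k−1))·(1 − Σσ²ᵢ/σ²_T) = (5/4)·(1 − 7.150/11.048) = 0.44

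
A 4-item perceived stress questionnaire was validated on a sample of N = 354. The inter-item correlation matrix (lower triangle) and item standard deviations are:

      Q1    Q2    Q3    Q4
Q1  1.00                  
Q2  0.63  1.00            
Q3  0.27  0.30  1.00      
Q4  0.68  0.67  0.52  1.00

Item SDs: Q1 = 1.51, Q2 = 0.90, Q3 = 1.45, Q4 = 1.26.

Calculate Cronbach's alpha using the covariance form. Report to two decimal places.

Cronbach's alpha = 0.78

Σσ²ᵢ = 1.51² + 0.90² + 1.45² + 1.26² = 6.7802
Covariances σ_ij = r_ij · s_i · s_j:
  σ(Q1,Q2) = 0.63 × 1.51 × 0.90 = 0.8562
  σ(Q1,Q3) = 0.27 × 1.51 × 1.45 = 0.5912
  σ(Q1,Q4) = 0.68 × 1.51 × 1.26 = 1.2938
  σ(Q2,Q3) = 0.30 × 0.90 × 1.45 = 0.3915
  σ(Q2,Q4) = 0.67 × 0.90 × 1.26 = 0.7598
  σ(Q3,Q4) = 0.52 × 1.45 × 1.26 = 0.9500
σ²_T = Σσ²ᵢ + 2·Σσ_ij = 6.7802 + 2 × 4.8425 = 16.4652
α = (4/3)·(1 − 6.7802/16.4652) = 0.78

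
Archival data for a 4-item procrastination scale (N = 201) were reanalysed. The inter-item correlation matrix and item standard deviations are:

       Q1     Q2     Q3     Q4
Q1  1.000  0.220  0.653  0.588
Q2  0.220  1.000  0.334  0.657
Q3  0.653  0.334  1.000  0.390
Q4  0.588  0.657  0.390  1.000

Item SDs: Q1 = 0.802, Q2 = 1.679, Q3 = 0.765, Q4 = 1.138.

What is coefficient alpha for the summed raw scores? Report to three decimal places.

coefficient alpha = 0.733

Σσ²ᵢ = 0.802² + 1.679² + 0.765² + 1.138² = 5.3425
Covariances σ_ij = r_ij · s_i · s_j:
  σ(Q1,Q2) = 0.220 × 0.802 × 1.679 = 0.2962
  σ(Q1,Q3) = 0.653 × 0.802 × 0.765 = 0.4006
  σ(Q1,Q4) = 0.588 × 0.802 × 1.138 = 0.5367
  σ(Q2,Q3) = 0.334 × 1.679 × 0.765 = 0.4290
  σ(Q2,Q4) = 0.657 × 1.679 × 1.138 = 1.2553
  σ(Q3,Q4) = 0.390 × 0.765 × 1.138 = 0.3395
σ²_T = Σσ²ᵢ + 2·Σσ_ij = 5.3425 + 2 × 3.2573 = 11.8571
α = (4/3)·(1 − 5.3425/11.8571) = 0.733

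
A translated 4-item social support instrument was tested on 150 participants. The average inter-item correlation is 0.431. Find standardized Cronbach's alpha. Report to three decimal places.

α = 0.752

Standardized α = k·r̄ / (1 + (k−1)·r̄) = 4 × 0.431 / (1 + 3 × 0.431)
  = 1.7240 / 2.2930 = 0.752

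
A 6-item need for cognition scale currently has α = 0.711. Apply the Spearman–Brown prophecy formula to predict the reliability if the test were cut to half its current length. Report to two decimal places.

predicted reliability = 0.55

Length factor m = 1/2
α' = m·α / (1 − (1−m)·α)
   = 1/2 × 0.711 / (1 − (1 − 1/2) × 0.711)
   = 0.3555 / 0.6445 = 0.55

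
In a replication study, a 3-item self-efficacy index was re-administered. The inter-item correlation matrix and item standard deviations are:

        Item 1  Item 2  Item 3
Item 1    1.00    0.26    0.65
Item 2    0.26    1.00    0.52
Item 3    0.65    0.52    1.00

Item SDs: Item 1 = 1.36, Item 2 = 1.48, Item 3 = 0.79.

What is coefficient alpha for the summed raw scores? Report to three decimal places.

Σσ²ᵢ = 1.36² + 1.48² + 0.79² = 4.6641
Covariances σ_ij = r_ij · s_i · s_j:
  σ(Item 1,Item 2) = 0.26 × 1.36 × 1.48 = 0.5233
  σ(Item 1,Item 3) = 0.65 × 1.36 × 0.79 = 0.6984
  σ(Item 2,Item 3) = 0.52 × 1.48 × 0.79 = 0.6080
σ²_T = Σσ²ᵢ + 2·Σσ_ij = 4.6641 + 2 × 1.8297 = 8.3235
α = (3/2)·(1 − 4.6641/8.3235) = 0.659

coefficient alpha = 0.659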